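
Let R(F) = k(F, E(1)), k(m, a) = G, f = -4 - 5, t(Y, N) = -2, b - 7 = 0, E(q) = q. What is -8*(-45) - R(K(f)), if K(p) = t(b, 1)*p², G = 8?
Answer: 352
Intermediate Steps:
b = 7 (b = 7 + 0 = 7)
f = -9
k(m, a) = 8
K(p) = -2*p²
R(F) = 8
-8*(-45) - R(K(f)) = -8*(-45) - 1*8 = 360 - 8 = 352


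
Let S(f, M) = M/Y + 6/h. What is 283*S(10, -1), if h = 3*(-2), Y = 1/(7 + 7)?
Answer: -4245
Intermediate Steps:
Y = 1/14 ≈ 0.071429
h = -6
S(f, M) = -1 + 14*M (S(f, M) = M/(1/14) + 6/(-6) = M*14 + 6*(-1/6) = 14*M - 1 = -1 + 14*M)
283*S(10, -1) = 283*(-1 + 14*(-1)) = 283*(-1 - 14) = 283*(-15) = -4245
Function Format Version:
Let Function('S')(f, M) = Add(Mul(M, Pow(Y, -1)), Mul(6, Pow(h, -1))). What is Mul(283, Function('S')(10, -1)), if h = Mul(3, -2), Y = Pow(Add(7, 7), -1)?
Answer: -4245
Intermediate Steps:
Y = Rational(1, 14) (Y = Pow(14, -1) = Rational(1, 14) ≈ 0.071429)
h = -6
Function('S')(f, M) = Add(-1, Mul(14, M)) (Function('S')(f, M) = Add(Mul(M, Pow(Rational(1, 14), -1)), Mul(6, Pow(-6, -1))) = Add(Mul(M, 14), Mul(6, Rational(-1, 6))) = Add(Mul(14, M), -1) = Add(-1, Mul(14, M)))
Mul(283, Function('S')(10, -1)) = Mul(283, Add(-1, Mul(14, -1))) = Mul(283, Add(-1, -14)) = Mul(283, -15) = -4245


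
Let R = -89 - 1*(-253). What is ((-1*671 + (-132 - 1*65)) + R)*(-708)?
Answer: 498432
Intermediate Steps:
R = 164 (R = -89 + 253 = 164)
((-1*671 + (-132 - 1*65)) + R)*(-708) = ((-1*671 + (-132 - 1*65)) + 164)*(-708) = ((-671 + (-132 - 65)) + 164)*(-708) = ((-671 - 197) + 164)*(-708) = (-868 + 164)*(-708) = -704*(-708) = 498432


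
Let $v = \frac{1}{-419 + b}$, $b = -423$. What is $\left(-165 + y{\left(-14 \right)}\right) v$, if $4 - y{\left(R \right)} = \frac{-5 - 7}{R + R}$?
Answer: $\frac{565}{2947} \approx 0.19172$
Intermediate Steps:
$v = - \frac{1}{842}$ ($v = \frac{1}{-419 - 423} = \frac{1}{-842} = - \frac{1}{842} \approx -0.0011876$)
$y{\left(R \right)} = 4 + \frac{6}{R}$ ($y{\left(R \right)} = 4 - \frac{-5 - 7}{R + R} = 4 - - \frac{12}{2 R} = 4 - - 12 \frac{1}{2 R} = 4 - - \frac{6}{R} = 4 + \frac{6}{R}$)
$\left(-165 + y{\left(-14 \right)}\right) v = \left(-165 + \left(4 + \frac{6}{-14}\right)\right) \left(- \frac{1}{842}\right) = \left(-165 + \left(4 + 6 \left(- \frac{1}{14}\right)\right)\right) \left(- \frac{1}{842}\right) = \left(-165 + \left(4 - \frac{3}{7}\right)\right) \left(- \frac{1}{842}\right) = \left(-165 + \frac{25}{7}\right) \left(- \frac{1}{842}\right) = \left(- \frac{1130}{7}\right) \left(- \frac{1}{842}\right) = \frac{565}{2947}$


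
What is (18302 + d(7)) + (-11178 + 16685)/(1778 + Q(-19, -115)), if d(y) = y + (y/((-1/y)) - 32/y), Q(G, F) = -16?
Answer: 225201005/12334 ≈ 18259.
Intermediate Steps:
d(y) = y - y² - 32/y (d(y) = y + (y*(-y) - 32/y) = y + (-y² - 32/y) = y - y² - 32/y)
(18302 + d(7)) + (-11178 + 16685)/(1778 + Q(-19, -115)) = (18302 + (7 - 1*7² - 32/7)) + (-11178 + 16685)/(1778 - 16) = (18302 + (7 - 1*49 - 32*⅐)) + 5507/1762 = (18302 + (7 - 49 - 32/7)) + 5507*(1/1762) = (18302 - 326/7) + 5507/1762 = 127788/7 + 5507/1762 = 225201005/12334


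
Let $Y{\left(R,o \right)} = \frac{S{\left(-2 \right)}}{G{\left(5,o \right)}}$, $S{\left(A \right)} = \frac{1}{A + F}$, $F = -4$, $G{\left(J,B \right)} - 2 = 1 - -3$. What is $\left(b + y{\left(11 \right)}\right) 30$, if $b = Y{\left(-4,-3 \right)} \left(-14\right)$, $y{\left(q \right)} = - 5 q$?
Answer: $- \frac{4915}{3} \approx -1638.3$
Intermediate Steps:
$G{\left(J,B \right)} = 6$ ($G{\left(J,B \right)} = 2 + \left(1 - -3\right) = 2 + \left(1 + 3\right) = 2 + 4 = 6$)
$S{\left(A \right)} = \frac{1}{-4 + A}$ ($S{\left(A \right)} = \frac{1}{A - 4} = \frac{1}{-4 + A}$)
$Y{\left(R,o \right)} = - \frac{1}{36}$ ($Y{\left(R,o \right)} = \frac{1}{\left(-4 - 2\right) 6} = \frac{1}{-6} \cdot \frac{1}{6} = \left(- \frac{1}{6}\right) \frac{1}{6} = - \frac{1}{36}$)
$b = \frac{7}{18}$ ($b = \left(- \frac{1}{36}\right) \left(-14\right) = \frac{7}{18} \approx 0.38889$)
$\left(b + y{\left(11 \right)}\right) 30 = \left(\frac{7}{18} - 55\right) 30 = \left(- \frac{983}{18}\right) 30 = - \frac{4915}{3}$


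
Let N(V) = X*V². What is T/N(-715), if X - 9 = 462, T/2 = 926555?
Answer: 370622/48157395 ≈ 0.0076961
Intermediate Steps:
T = 1853110 (T = 2*926555 = 1853110)
X = 471 (X = 9 + 462 = 471)
N(V) = 471*V²
T/N(-715) = 1853110/((471*(-715)²)) = 1853110/((471*511225)) = 1853110/240786975 = 1853110*(1/240786975) = 370622/48157395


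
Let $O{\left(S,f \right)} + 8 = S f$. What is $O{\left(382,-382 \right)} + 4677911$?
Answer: $4531979$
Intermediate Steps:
$O{\left(S,f \right)} = -8 + S f$
$O{\left(382,-382 \right)} + 4677911 = \left(-8 + 382 \left(-382\right)\right) + 4677911 = \left(-8 - 145924\right) + 4677911 = -145932 + 4677911 = 4531979$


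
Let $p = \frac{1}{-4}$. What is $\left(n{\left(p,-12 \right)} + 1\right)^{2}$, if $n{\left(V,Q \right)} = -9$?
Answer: $64$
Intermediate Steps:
$p = - \frac{1}{4} \approx -0.25$
$\left(n{\left(p,-12 \right)} + 1\right)^{2} = \left(-9 + 1\right)^{2} = \left(-8\right)^{2} = 64$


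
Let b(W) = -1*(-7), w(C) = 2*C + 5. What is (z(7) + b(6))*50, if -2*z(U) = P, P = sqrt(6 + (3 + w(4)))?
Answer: 350 - 25*sqrt(22) ≈ 232.74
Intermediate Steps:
w(C) = 5 + 2*C
b(W) = 7
P = sqrt(22) (P = sqrt(6 + (3 + (5 + 2*4))) = sqrt(6 + (3 + (5 + 8))) = sqrt(6 + (3 + 13)) = sqrt(6 + 16) = sqrt(22) ≈ 4.6904)
z(U) = -sqrt(22)/2
(z(7) + b(6))*50 = (-sqrt(22)/2 + 7)*50 = (7 - sqrt(22)/2)*50 = 350 - 25*sqrt(22)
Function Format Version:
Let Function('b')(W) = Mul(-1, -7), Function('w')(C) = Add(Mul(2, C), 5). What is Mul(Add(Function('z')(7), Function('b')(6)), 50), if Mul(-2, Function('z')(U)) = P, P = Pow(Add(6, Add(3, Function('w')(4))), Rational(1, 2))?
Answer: Add(350, Mul(-25, Pow(22, Rational(1, 2)))) ≈ 232.74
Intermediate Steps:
Function('w')(C) = Add(5, Mul(2, C))
Function('b')(W) = 7
P = Pow(22, Rational(1, 2)) (P = Pow(Add(6, Add(3, Add(5, Mul(2, 4)))), Rational(1, 2)) = Pow(Add(6, Add(3, Add(5, 8))), Rational(1, 2)) = Pow(Add(6, Add(3, 13)), Rational(1, 2)) = Pow(Add(6, 16), Rational(1, 2)) = Pow(22, Rational(1, 2)) ≈ 4.6904)
Function('z')(U) = Mul(Rational(-1, 2), Pow(22, Rational(1, 2)))
Mul(Add(Function('z')(7), Function('b')(6)), 50) = Mul(Add(Mul(Rational(-1, 2), Pow(22, Rational(1, 2))), 7), 50) = Mul(Add(7, Mul(Rational(-1, 2), Pow(22, Rational(1, 2)))), 50) = Add(350, Mul(-25, Pow(22, Rational(1, 2))))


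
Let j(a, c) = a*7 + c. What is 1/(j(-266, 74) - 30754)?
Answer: -1/32542 ≈ -3.0730e-5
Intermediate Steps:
j(a, c) = c + 7*a (j(a, c) = 7*a + c = c + 7*a)
1/(j(-266, 74) - 30754) = 1/((74 + 7*(-266)) - 30754) = 1/((74 - 1862) - 30754) = 1/(-1788 - 30754) = 1/(-32542) = -1/32542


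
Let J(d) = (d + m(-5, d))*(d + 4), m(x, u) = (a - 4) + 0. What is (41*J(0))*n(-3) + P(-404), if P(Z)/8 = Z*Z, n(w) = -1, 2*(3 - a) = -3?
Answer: 1305646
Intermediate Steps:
a = 9/2 (a = 3 - ½*(-3) = 3 + 3/2 = 9/2 ≈ 4.5000)
m(x, u) = ½ (m(x, u) = (9/2 - 4) + 0 = ½ + 0 = ½)
P(Z) = 8*Z² (P(Z) = 8*(Z*Z) = 8*Z²)
J(d) = (½ + d)*(4 + d) (J(d) = (d + ½)*(d + 4) = (½ + d)*(4 + d))
(41*J(0))*n(-3) + P(-404) = (41*(2 + 0² + (9/2)*0))*(-1) + 8*(-404)² = (41*(2 + 0 + 0))*(-1) + 8*163216 = (41*2)*(-1) + 1305728 = 82*(-1) + 1305728 = -82 + 1305728 = 1305646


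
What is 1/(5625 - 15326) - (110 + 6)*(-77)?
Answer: 86649331/9701 ≈ 8932.0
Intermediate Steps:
1/(5625 - 15326) - (110 + 6)*(-77) = 1/(-9701) - 116*(-77) = -1/9701 - 1*(-8932) = -1/9701 + 8932 = 86649331/9701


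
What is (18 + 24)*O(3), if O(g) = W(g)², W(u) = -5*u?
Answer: 9450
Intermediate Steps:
O(g) = 25*g² (O(g) = (-5*g)² = 25*g²)
(18 + 24)*O(3) = (18 + 24)*(25*3²) = 42*(25*9) = 42*225 = 9450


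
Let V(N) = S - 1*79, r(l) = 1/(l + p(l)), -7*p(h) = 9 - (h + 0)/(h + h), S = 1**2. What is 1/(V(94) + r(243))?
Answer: -3385/264016 ≈ -0.012821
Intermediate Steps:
S = 1
p(h) = -17/14 (p(h) = -(9 - (h + 0)/(h + h))/7 = -(9 - h/(2*h))/7 = -(9 - h*1/(2*h))/7 = -(9 - 1*1/2)/7 = -(9 - 1/2)/7 = -1/7*17/2 = -17/14)
r(l) = 1/(-17/14 + l) (r(l) = 1/(l - 17/14) = 1/(-17/14 + l))
V(N) = -78 (V(N) = 1 - 1*79 = 1 - 79 = -78)
1/(V(94) + r(243)) = 1/(-78 + 14/(-17 + 14*243)) = 1/(-78 + 14/(-17 + 3402)) = 1/(-78 + 14/3385) = 1/(-264016/3385) = -3385/264016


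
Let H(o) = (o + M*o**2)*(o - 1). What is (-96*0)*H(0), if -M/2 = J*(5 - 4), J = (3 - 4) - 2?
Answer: 0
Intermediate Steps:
J = -3 (J = -1 - 2 = -3)
M = 6 (M = -(-6)*(5 - 4) = -(-6) = -2*(-3) = 6)
H(o) = (-1 + o)*(o + 6*o**2) (H(o) = (o + 6*o**2)*(o - 1) = (o + 6*o**2)*(-1 + o) = (-1 + o)*(o + 6*o**2))
(-96*0)*H(0) = (-96*0)*(0*(-1 - 5*0 + 6*0**2)) = 0*(0*(-1 + 0 + 6*0)) = 0*(0*(-1 + 0 + 0)) = 0*(0*(-1)) = 0*0 = 0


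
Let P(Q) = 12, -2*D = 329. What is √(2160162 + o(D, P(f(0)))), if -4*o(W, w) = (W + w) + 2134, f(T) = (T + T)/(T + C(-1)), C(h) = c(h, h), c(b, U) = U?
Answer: √34554666/4 ≈ 1469.6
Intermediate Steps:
D = -329/2 (D = -½*329 = -329/2 ≈ -164.50)
C(h) = h
f(T) = 2*T/(-1 + T) (f(T) = (T + T)/(T - 1) = (2*T)/(-1 + T) = 2*T/(-1 + T))
o(W, w) = -1067/2 - W/4 - w/4 (o(W, w) = -((W + w) + 2134)/4 = -(2134 + W + w)/4 = -1067/2 - W/4 - w/4)
√(2160162 + o(D, P(f(0)))) = √(2160162 + (-1067/2 - ¼*(-329/2) - ¼*12)) = √(2160162 + (-1067/2 + 329/8 - 3)) = √(2160162 - 3963/8) = √(17277333/8) = √34554666/4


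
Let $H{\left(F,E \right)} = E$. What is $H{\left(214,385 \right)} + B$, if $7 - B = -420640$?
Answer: $421032$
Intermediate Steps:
$B = 420647$ ($B = 7 - -420640 = 7 + 420640 = 420647$)
$H{\left(214,385 \right)} + B = 385 + 420647 = 421032$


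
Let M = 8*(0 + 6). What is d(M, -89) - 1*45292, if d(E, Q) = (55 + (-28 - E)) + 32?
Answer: -45281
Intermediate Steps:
M = 48 (M = 8*6 = 48)
d(E, Q) = 59 - E (d(E, Q) = (27 - E) + 32 = 59 - E)
d(M, -89) - 1*45292 = (59 - 1*48) - 1*45292 = (59 - 48) - 45292 = 11 - 45292 = -45281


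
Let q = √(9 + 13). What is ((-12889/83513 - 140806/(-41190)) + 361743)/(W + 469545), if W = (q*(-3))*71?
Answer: 846794563459865429/1099130503059128241 + 44175175610323619*√22/126400007851799747715 ≈ 0.77206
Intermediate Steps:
q = √22 ≈ 4.6904
W = -213*√22 (W = (√22*(-3))*71 = -3*√22*71 = -213*√22 ≈ -999.06)
((-12889/83513 - 140806/(-41190)) + 361743)/(W + 469545) = ((-12889/83513 - 140806/(-41190)) + 361743)/(-213*√22 + 469545) = ((-12889*1/83513 - 140806*(-1/41190)) + 361743)/(469545 - 213*√22) = ((-12889/83513 + 70403/20595) + 361743)/(469545 - 213*√22) = (5614116784/1719950235 + 361743)/(469545 - 213*√22) = 622185571976389/(1719950235*(469545 - 213*√22))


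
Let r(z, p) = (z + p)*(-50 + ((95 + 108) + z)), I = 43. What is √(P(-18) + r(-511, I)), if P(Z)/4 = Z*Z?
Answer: 6*√4690 ≈ 410.90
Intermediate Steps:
P(Z) = 4*Z² (P(Z) = 4*(Z*Z) = 4*Z²)
r(z, p) = (153 + z)*(p + z) (r(z, p) = (p + z)*(-50 + (203 + z)) = (p + z)*(153 + z) = (153 + z)*(p + z))
√(P(-18) + r(-511, I)) = √(4*(-18)² + ((-511)² + 153*43 + 153*(-511) + 43*(-511))) = √(4*324 + (261121 + 6579 - 78183 - 21973)) = √(1296 + 167544) = √168840 = 6*√4690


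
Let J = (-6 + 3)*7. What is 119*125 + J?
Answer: 14854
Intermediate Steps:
J = -21 (J = -3*7 = -21)
119*125 + J = 119*125 - 21 = 14875 - 21 = 14854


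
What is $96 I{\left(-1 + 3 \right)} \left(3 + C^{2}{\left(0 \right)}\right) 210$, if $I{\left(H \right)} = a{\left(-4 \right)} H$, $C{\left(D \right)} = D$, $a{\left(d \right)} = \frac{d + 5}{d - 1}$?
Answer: $-24192$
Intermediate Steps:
$a{\left(d \right)} = \frac{5 + d}{-1 + d}$
$I{\left(H \right)} = - \frac{H}{5}$ ($I{\left(H \right)} = \frac{5 - 4}{-1 - 4} H = \frac{1}{-5} \cdot 1 H = \left(- \frac{1}{5}\right) 1 H = - \frac{H}{5}$)
$96 I{\left(-1 + 3 \right)} \left(3 + C^{2}{\left(0 \right)}\right) 210 = 96 - \frac{-1 + 3}{5} \left(3 + 0^{2}\right) 210 = 96 \left(- \frac{1}{5}\right) 2 \left(3 + 0\right) 210 = 96 \left(\left(- \frac{2}{5}\right) 3\right) 210 = 96 \left(- \frac{6}{5}\right) 210 = \left(- \frac{576}{5}\right) 210 = -24192$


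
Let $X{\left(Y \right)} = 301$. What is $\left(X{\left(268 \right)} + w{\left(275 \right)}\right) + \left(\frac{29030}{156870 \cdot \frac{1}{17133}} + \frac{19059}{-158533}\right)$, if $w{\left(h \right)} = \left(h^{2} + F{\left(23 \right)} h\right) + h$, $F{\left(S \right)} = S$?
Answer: $\frac{71039724577060}{828969057} \approx 85697.0$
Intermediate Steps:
$w{\left(h \right)} = h^{2} + 24 h$ ($w{\left(h \right)} = \left(h^{2} + 23 h\right) + h = h^{2} + 24 h$)
$\left(X{\left(268 \right)} + w{\left(275 \right)}\right) + \left(\frac{29030}{156870 \cdot \frac{1}{17133}} + \frac{19059}{-158533}\right) = \left(301 + 275 \left(24 + 275\right)\right) + \left(\frac{29030}{156870 \cdot \frac{1}{17133}} + \frac{19059}{-158533}\right) = \left(301 + 275 \cdot 299\right) + \left(\frac{29030}{156870 \cdot \frac{1}{17133}} + 19059 \left(- \frac{1}{158533}\right)\right) = \left(301 + 82225\right) - \left(\frac{19059}{158533} - \frac{29030}{\frac{52290}{5711}}\right) = 82526 + \left(29030 \cdot \frac{5711}{52290} - \frac{19059}{158533}\right) = 82526 + \left(\frac{16579033}{5229} - \frac{19059}{158533}\right) = 82526 + \frac{2628224179078}{828969057} = \frac{71039724577060}{828969057}$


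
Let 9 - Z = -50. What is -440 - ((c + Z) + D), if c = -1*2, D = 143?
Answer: -640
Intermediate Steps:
Z = 59 (Z = 9 - 1*(-50) = 9 + 50 = 59)
c = -2
-440 - ((c + Z) + D) = -440 - ((-2 + 59) + 143) = -440 - (57 + 143) = -440 - 1*200 = -440 - 200 = -640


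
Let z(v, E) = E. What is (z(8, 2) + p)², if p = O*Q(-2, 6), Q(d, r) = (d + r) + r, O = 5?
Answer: 2704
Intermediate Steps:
Q(d, r) = d + 2*r
p = 50 (p = 5*(-2 + 2*6) = 5*(-2 + 12) = 5*10 = 50)
(z(8, 2) + p)² = (2 + 50)² = 52² = 2704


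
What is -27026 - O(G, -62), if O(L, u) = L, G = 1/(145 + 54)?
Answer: -5378175/199 ≈ -27026.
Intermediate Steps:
G = 1/199 ≈ 0.0050251
-27026 - O(G, -62) = -27026 - 1*1/199 = -27026 - 1/199 = -5378175/199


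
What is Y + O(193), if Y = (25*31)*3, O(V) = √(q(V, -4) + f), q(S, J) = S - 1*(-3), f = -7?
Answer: 2325 + 3*√21 ≈ 2338.7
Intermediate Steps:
q(S, J) = 3 + S (q(S, J) = S + 3 = 3 + S)
O(V) = √(-4 + V) (O(V) = √((3 + V) - 7) = √(-4 + V))
Y = 2325 (Y = 775*3 = 2325)
Y + O(193) = 2325 + √(-4 + 193) = 2325 + √189 = 2325 + 3*√21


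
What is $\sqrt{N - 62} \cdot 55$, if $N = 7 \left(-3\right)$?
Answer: $55 i \sqrt{83} \approx 501.07 i$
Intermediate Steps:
$N = -21$
$\sqrt{N - 62} \cdot 55 = \sqrt{-21 - 62} \cdot 55 = \sqrt{-83} \cdot 55 = i \sqrt{83} \cdot 55 = 55 i \sqrt{83}$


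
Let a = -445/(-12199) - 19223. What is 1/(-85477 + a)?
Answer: -12199/1277234855 ≈ -9.5511e-6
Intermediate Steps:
a = -234500932/12199 (a = -445*(-1/12199) - 19223 = 445/12199 - 19223 = -234500932/12199 ≈ -19223.)
1/(-85477 + a) = 1/(-85477 - 234500932/12199) = 1/(-1277234855/12199) = -12199/1277234855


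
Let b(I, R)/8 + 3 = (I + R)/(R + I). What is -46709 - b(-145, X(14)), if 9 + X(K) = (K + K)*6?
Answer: -46693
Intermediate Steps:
X(K) = -9 + 12*K (X(K) = -9 + (K + K)*6 = -9 + (2*K)*6 = -9 + 12*K)
b(I, R) = -16 (b(I, R) = -24 + 8*((I + R)/(R + I)) = -24 + 8*((I + R)/(I + R)) = -24 + 8*1 = -24 + 8 = -16)
-46709 - b(-145, X(14)) = -46709 - 1*(-16) = -46709 + 16 = -46693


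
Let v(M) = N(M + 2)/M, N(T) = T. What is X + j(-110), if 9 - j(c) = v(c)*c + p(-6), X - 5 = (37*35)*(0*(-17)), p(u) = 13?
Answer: 109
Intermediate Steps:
v(M) = (2 + M)/M (v(M) = (M + 2)/M = (2 + M)/M)
X = 5 (X = 5 + (37*35)*(0*(-17)) = 5 + 1295*0 = 5 + 0 = 5)
j(c) = -6 - c (j(c) = 9 - (((2 + c)/c)*c + 13) = 9 - ((2 + c) + 13) = 9 - (15 + c) = 9 + (-15 - c) = -6 - c)
X + j(-110) = 5 + (-6 - 1*(-110)) = 5 + (-6 + 110) = 5 + 104 = 109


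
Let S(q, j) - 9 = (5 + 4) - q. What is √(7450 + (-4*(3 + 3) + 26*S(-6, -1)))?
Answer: 5*√322 ≈ 89.722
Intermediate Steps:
S(q, j) = 18 - q (S(q, j) = 9 + ((5 + 4) - q) = 9 + (9 - q) = 18 - q)
√(7450 + (-4*(3 + 3) + 26*S(-6, -1))) = √(7450 + (-4*(3 + 3) + 26*(18 - 1*(-6)))) = √(7450 + (-4*6 + 26*(18 + 6))) = √(7450 + (-24 + 26*24)) = √(7450 + (-24 + 624)) = √(7450 + 600) = √8050 = 5*√322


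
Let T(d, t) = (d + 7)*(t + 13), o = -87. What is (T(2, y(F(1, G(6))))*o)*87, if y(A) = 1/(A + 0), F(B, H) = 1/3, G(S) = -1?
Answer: -1089936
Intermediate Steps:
F(B, H) = ⅓
y(A) = 1/A
T(d, t) = (7 + d)*(13 + t)
(T(2, y(F(1, G(6))))*o)*87 = ((91 + 7/(⅓) + 13*2 + 2/(⅓))*(-87))*87 = ((91 + 7*3 + 26 + 2*3)*(-87))*87 = ((91 + 21 + 26 + 6)*(-87))*87 = (144*(-87))*87 = -12528*87 = -1089936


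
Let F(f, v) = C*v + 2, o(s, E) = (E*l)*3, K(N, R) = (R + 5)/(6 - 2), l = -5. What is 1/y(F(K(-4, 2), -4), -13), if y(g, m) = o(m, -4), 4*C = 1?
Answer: 1/60 ≈ 0.016667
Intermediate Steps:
C = ¼ (C = (¼)*1 = ¼ ≈ 0.25000)
K(N, R) = 5/4 + R/4 (K(N, R) = (5 + R)/4 = (5 + R)*(¼) = 5/4 + R/4)
o(s, E) = -15*E (o(s, E) = (E*(-5))*3 = -5*E*3 = -15*E)
F(f, v) = 2 + v/4 (F(f, v) = v/4 + 2 = 2 + v/4)
y(g, m) = 60 (y(g, m) = -15*(-4) = 60)
1/y(F(K(-4, 2), -4), -13) = 1/60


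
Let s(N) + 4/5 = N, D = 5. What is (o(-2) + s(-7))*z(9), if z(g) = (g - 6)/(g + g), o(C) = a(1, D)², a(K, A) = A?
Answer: 43/15 ≈ 2.8667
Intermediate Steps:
o(C) = 25 (o(C) = 5² = 25)
z(g) = (-6 + g)/(2*g) (z(g) = (-6 + g)/((2*g)) = (-6 + g)*(1/(2*g)) = (-6 + g)/(2*g))
s(N) = -⅘ + N
(o(-2) + s(-7))*z(9) = (25 + (-⅘ - 7))*((½)*(-6 + 9)/9) = (25 - 39/5)*((½)*(⅑)*3) = (86/5)*(⅙) = 43/15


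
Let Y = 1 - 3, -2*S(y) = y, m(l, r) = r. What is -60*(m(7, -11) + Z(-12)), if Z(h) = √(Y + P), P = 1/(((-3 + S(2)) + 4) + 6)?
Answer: 660 - 10*I*√66 ≈ 660.0 - 81.24*I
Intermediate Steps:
S(y) = -y/2
Y = -2
P = ⅙ (P = 1/(((-3 - ½*2) + 4) + 6) = 1/(((-3 - 1) + 4) + 6) = 1/((-4 + 4) + 6) = 1/(0 + 6) = 1/6 = ⅙ ≈ 0.16667)
Z(h) = I*√66/6 (Z(h) = √(-2 + ⅙) = √(-11/6) = I*√66/6)
-60*(m(7, -11) + Z(-12)) = -60*(-11 + I*√66/6) = 660 - 10*I*√66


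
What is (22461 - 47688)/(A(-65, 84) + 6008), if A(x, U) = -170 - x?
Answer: -25227/5903 ≈ -4.2736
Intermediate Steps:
(22461 - 47688)/(A(-65, 84) + 6008) = (22461 - 47688)/((-170 - 1*(-65)) + 6008) = -25227/((-170 + 65) + 6008) = -25227/(-105 + 6008) = -25227/5903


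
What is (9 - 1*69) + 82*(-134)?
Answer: -11048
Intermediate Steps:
(9 - 1*69) + 82*(-134) = (9 - 69) - 10988 = -60 - 10988 = -11048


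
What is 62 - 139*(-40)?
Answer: 5622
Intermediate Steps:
62 - 139*(-40) = 62 + 5560 = 5622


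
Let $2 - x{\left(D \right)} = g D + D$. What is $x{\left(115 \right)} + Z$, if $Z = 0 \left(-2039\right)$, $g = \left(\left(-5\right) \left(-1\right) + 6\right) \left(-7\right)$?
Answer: $8742$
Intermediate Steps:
$g = -77$ ($g = \left(5 + 6\right) \left(-7\right) = 11 \left(-7\right) = -77$)
$x{\left(D \right)} = 2 + 76 D$ ($x{\left(D \right)} = 2 - \left(- 77 D + D\right) = 2 - - 76 D = 2 + 76 D$)
$Z = 0$
$x{\left(115 \right)} + Z = \left(2 + 76 \cdot 115\right) + 0 = \left(2 + 8740\right) + 0 = 8742 + 0 = 8742$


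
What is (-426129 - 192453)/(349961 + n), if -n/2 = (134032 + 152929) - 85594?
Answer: 206194/17591 ≈ 11.722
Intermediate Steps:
n = -402734 (n = -2*((134032 + 152929) - 85594) = -2*(286961 - 85594) = -2*201367 = -402734)
(-426129 - 192453)/(349961 + n) = (-426129 - 192453)/(349961 - 402734) = -618582/(-52773) = -618582*(-1/52773) = 206194/17591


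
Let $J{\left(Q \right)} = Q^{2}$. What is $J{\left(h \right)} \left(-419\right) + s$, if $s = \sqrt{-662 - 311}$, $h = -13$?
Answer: $-70811 + i \sqrt{973} \approx -70811.0 + 31.193 i$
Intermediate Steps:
$s = i \sqrt{973}$ ($s = \sqrt{-973} = i \sqrt{973} \approx 31.193 i$)
$J{\left(h \right)} \left(-419\right) + s = \left(-13\right)^{2} \left(-419\right) + i \sqrt{973} = 169 \left(-419\right) + i \sqrt{973} = -70811 + i \sqrt{973}$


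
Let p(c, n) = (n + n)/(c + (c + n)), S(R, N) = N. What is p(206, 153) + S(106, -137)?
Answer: -77099/565 ≈ -136.46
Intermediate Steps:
p(c, n) = 2*n/(n + 2*c) (p(c, n) = (2*n)/(n + 2*c) = 2*n/(n + 2*c))
p(206, 153) + S(106, -137) = 2*153/(153 + 2*206) - 137 = 2*153/(153 + 412) - 137 = 2*153/565 - 137 = 2*153*(1/565) - 137 = 306/565 - 137 = -77099/565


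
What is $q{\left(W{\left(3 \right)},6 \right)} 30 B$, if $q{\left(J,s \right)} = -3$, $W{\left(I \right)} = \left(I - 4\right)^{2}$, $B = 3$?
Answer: $-270$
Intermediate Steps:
$W{\left(I \right)} = \left(-4 + I\right)^{2}$
$q{\left(W{\left(3 \right)},6 \right)} 30 B = \left(-3\right) 30 \cdot 3 = \left(-90\right) 3 = -270$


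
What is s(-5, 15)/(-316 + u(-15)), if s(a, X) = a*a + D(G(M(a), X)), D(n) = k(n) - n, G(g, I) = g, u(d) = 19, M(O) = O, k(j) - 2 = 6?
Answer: -38/297 ≈ -0.12795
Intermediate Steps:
k(j) = 8 (k(j) = 2 + 6 = 8)
D(n) = 8 - n
s(a, X) = 8 + a² - a (s(a, X) = a*a + (8 - a) = a² + (8 - a) = 8 + a² - a)
s(-5, 15)/(-316 + u(-15)) = (8 + (-5)² - 1*(-5))/(-316 + 19) = (8 + 25 + 5)/(-297) = 38*(-1/297) = -38/297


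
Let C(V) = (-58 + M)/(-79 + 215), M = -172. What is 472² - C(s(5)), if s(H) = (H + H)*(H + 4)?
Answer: 15149427/68 ≈ 2.2279e+5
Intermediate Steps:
s(H) = 2*H*(4 + H) (s(H) = (2*H)*(4 + H) = 2*H*(4 + H))
C(V) = -115/68 (C(V) = (-58 - 172)/(-79 + 215) = -230/136 = -230*1/136 = -115/68)
472² - C(s(5)) = 472² - 1*(-115/68) = 222784 + 115/68 = 15149427/68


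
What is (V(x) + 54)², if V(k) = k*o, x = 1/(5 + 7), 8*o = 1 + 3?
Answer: 1682209/576 ≈ 2920.5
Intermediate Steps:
o = ½ (o = (1 + 3)/8 = (⅛)*4 = ½ ≈ 0.50000)
x = 1/12 ≈ 0.083333
V(k) = k/2 (V(k) = k*(½) = k/2)
(V(x) + 54)² = ((½)*(1/12) + 54)² = (1/24 + 54)² = (1297/24)² = 1682209/576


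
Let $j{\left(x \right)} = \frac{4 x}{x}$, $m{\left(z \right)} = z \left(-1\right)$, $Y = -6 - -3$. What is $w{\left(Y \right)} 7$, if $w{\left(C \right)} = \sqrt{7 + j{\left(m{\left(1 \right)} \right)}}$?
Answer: $7 \sqrt{11} \approx 23.216$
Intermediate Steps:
$Y = -3$ ($Y = -6 + 3 = -3$)
$m{\left(z \right)} = - z$
$j{\left(x \right)} = 4$
$w{\left(C \right)} = \sqrt{11}$ ($w{\left(C \right)} = \sqrt{7 + 4} = \sqrt{11}$)
$w{\left(Y \right)} 7 = \sqrt{11} \cdot 7 = 7 \sqrt{11}$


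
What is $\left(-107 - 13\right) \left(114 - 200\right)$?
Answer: $10320$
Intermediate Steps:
$\left(-107 - 13\right) \left(114 - 200\right) = \left(-120\right) \left(-86\right) = 10320$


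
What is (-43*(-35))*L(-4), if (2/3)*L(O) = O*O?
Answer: 36120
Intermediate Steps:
L(O) = 3*O²/2 (L(O) = 3*(O*O)/2 = 3*O²/2)
(-43*(-35))*L(-4) = (-43*(-35))*((3/2)*(-4)²) = 1505*((3/2)*16) = 1505*24 = 36120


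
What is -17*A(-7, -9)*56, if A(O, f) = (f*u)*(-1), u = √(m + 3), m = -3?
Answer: 0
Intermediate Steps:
u = 0 (u = √(-3 + 3) = √0 = 0)
A(O, f) = 0 (A(O, f) = (f*0)*(-1) = 0*(-1) = 0)
-17*A(-7, -9)*56 = -17*0*56 = 0*56 = 0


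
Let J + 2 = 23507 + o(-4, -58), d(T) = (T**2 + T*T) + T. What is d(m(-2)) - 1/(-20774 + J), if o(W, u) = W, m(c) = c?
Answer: 16361/2727 ≈ 5.9996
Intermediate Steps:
d(T) = T + 2*T**2 (d(T) = (T**2 + T**2) + T = 2*T**2 + T = T + 2*T**2)
J = 23501 (J = -2 + (23507 - 4) = -2 + 23503 = 23501)
d(m(-2)) - 1/(-20774 + J) = -2*(1 + 2*(-2)) - 1/(-20774 + 23501) = -2*(1 - 4) - 1/2727 = -2*(-3) - 1*1/2727 = 6 - 1/2727 = 16361/2727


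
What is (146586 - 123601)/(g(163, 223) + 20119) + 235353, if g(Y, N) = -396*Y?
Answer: 10456475452/44429 ≈ 2.3535e+5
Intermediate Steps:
(146586 - 123601)/(g(163, 223) + 20119) + 235353 = (146586 - 123601)/(-396*163 + 20119) + 235353 = 22985/(-64548 + 20119) + 235353 = 22985/(-44429) + 235353 = 22985*(-1/44429) + 235353 = -22985/44429 + 235353 = 10456475452/44429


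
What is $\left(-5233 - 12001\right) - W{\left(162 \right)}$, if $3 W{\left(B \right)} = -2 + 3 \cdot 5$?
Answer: $- \frac{51715}{3} \approx -17238.0$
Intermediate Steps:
$W{\left(B \right)} = \frac{13}{3}$ ($W{\left(B \right)} = \frac{-2 + 3 \cdot 5}{3} = \frac{-2 + 15}{3} = \frac{1}{3} \cdot 13 = \frac{13}{3}$)
$\left(-5233 - 12001\right) - W{\left(162 \right)} = \left(-5233 - 12001\right) - \frac{13}{3} = -17234 - \frac{13}{3} = - \frac{51715}{3}$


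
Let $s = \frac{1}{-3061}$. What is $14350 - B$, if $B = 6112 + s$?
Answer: $\frac{25216519}{3061} \approx 8238.0$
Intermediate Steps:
$s = - \frac{1}{3061} \approx -0.00032669$
$B = \frac{18708831}{3061}$ ($B = 6112 - \frac{1}{3061} = \frac{18708831}{3061} \approx 6112.0$)
$14350 - B = 14350 - \frac{18708831}{3061} = \frac{25216519}{3061}$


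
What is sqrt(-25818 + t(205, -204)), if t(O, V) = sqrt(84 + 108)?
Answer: sqrt(-25818 + 8*sqrt(3)) ≈ 160.64*I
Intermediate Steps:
t(O, V) = 8*sqrt(3) (t(O, V) = sqrt(192) = 8*sqrt(3))
sqrt(-25818 + t(205, -204)) = sqrt(-25818 + 8*sqrt(3))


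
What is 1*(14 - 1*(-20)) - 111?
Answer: -77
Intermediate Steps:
1*(14 - 1*(-20)) - 111 = 1*(14 + 20) - 111 = 1*34 - 111 = 34 - 111 = -77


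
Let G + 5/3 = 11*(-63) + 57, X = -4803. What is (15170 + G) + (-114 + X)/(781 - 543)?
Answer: 10361335/714 ≈ 14512.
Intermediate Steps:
G = -1913/3 (G = -5/3 + (11*(-63) + 57) = -5/3 + (-693 + 57) = -5/3 - 636 = -1913/3 ≈ -637.67)
(15170 + G) + (-114 + X)/(781 - 543) = (15170 - 1913/3) + (-114 - 4803)/(781 - 543) = 43597/3 - 4917/238 = 10361335/714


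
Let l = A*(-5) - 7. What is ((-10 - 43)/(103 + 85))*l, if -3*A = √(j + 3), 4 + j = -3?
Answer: 371/188 - 265*I/282 ≈ 1.9734 - 0.93972*I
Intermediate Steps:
j = -7 (j = -4 - 3 = -7)
A = -2*I/3 (A = -√(-7 + 3)/3 = -2*I/3 ≈ -0.66667*I)
l = -7 + 10*I/3 (l = -2*I/3*(-5) - 7 = 10*I/3 - 7 = -7 + 10*I/3 ≈ -7.0 + 3.3333*I)
((-10 - 43)/(103 + 85))*l = ((-10 - 43)/(103 + 85))*(-7 + 10*I/3) = (-53/188)*(-7 + 10*I/3) = (-53*1/188)*(-7 + 10*I/3) = -53*(-7 + 10*I/3)/188 = 371/188 - 265*I/282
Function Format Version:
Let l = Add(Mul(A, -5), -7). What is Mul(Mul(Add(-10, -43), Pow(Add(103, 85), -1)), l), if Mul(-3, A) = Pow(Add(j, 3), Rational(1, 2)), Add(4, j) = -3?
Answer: Add(Rational(371, 188), Mul(Rational(-265, 282), I)) ≈ Add(1.9734, Mul(-0.93972, I))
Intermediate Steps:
j = -7 (j = Add(-4, -3) = -7)
A = Mul(Rational(-2, 3), I) (A = Mul(Rational(-1, 3), Pow(Add(-7, 3), Rational(1, 2))) = Mul(Rational(-1, 3), Pow(-4, Rational(1, 2))) = Mul(Rational(-1, 3), Mul(2, I)) = Mul(Rational(-2, 3), I) ≈ Mul(-0.66667, I))
l = Add(-7, Mul(Rational(10, 3), I)) (l = Add(Mul(Mul(Rational(-2, 3), I), -5), -7) = Add(Mul(Rational(10, 3), I), -7) = Add(-7, Mul(Rational(10, 3), I)) ≈ Add(-7.0000, Mul(3.3333, I)))
Mul(Mul(Add(-10, -43), Pow(Add(103, 85), -1)), l) = Mul(Mul(Add(-10, -43), Pow(Add(103, 85), -1)), Add(-7, Mul(Rational(10, 3), I))) = Mul(Mul(-53, Pow(188, -1)), Add(-7, Mul(Rational(10, 3), I))) = Mul(Mul(-53, Rational(1, 188)), Add(-7, Mul(Rational(10, 3), I))) = Mul(Rational(-53, 188), Add(-7, Mul(Rational(10, 3), I))) = Add(Rational(371, 188), Mul(Rational(-265, 282), I))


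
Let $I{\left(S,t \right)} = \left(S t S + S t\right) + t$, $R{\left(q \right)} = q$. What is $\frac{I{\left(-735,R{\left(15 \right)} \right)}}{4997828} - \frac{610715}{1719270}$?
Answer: $\frac{155153026379}{122751653508} \approx 1.264$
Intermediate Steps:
$I{\left(S,t \right)} = t + S t + t S^{2}$ ($I{\left(S,t \right)} = \left(t S^{2} + S t\right) + t = \left(S t + t S^{2}\right) + t = t + S t + t S^{2}$)
$\frac{I{\left(-735,R{\left(15 \right)} \right)}}{4997828} - \frac{610715}{1719270} = \frac{15 \left(1 - 735 + \left(-735\right)^{2}\right)}{4997828} - \frac{610715}{1719270} = 15 \left(1 - 735 + 540225\right) \frac{1}{4997828} - \frac{17449}{49122} = 15 \cdot 539491 \cdot \frac{1}{4997828} - \frac{17449}{49122} = 8092365 \cdot \frac{1}{4997828} - \frac{17449}{49122} = \frac{8092365}{4997828} - \frac{17449}{49122} = \frac{155153026379}{122751653508}$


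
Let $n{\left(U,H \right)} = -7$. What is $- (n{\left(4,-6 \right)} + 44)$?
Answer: $-37$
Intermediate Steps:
$- (n{\left(4,-6 \right)} + 44) = - (-7 + 44) = \left(-1\right) 37 = -37$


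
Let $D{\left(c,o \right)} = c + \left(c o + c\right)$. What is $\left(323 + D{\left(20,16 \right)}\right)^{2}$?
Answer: $466489$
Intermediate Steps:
$D{\left(c,o \right)} = 2 c + c o$ ($D{\left(c,o \right)} = c + \left(c + c o\right) = 2 c + c o$)
$\left(323 + D{\left(20,16 \right)}\right)^{2} = \left(323 + 20 \left(2 + 16\right)\right)^{2} = \left(323 + 20 \cdot 18\right)^{2} = \left(323 + 360\right)^{2} = 683^{2} = 466489$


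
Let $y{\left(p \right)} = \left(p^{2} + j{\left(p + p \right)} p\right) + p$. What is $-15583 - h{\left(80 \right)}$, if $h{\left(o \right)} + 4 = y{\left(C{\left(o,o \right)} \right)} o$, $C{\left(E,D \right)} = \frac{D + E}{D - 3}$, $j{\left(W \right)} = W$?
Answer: $- \frac{99497491}{5929} \approx -16782.0$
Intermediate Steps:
$C{\left(E,D \right)} = \frac{D + E}{-3 + D}$
$y{\left(p \right)} = p + 3 p^{2}$ ($y{\left(p \right)} = \left(p^{2} + \left(p + p\right) p\right) + p = \left(p^{2} + 2 p p\right) + p = \left(p^{2} + 2 p^{2}\right) + p = 3 p^{2} + p = p + 3 p^{2}$)
$h{\left(o \right)} = -4 + \frac{2 o^{2} \left(1 + \frac{6 o}{-3 + o}\right)}{-3 + o}$ ($h{\left(o \right)} = -4 + \frac{o + o}{-3 + o} \left(1 + 3 \frac{o + o}{-3 + o}\right) o = -4 + \frac{2 o}{-3 + o} \left(1 + 3 \frac{2 o}{-3 + o}\right) o = -4 + \frac{2 o}{-3 + o} \left(1 + \frac{6 o}{-3 + o}\right) o = -4 + \frac{2 o \left(1 + \frac{6 o}{-3 + o}\right)}{-3 + o} o = -4 + \frac{2 o^{2} \left(1 + \frac{6 o}{-3 + o}\right)}{-3 + o}$)
$-15583 - h{\left(80 \right)} = -15583 - \frac{2 \left(- 2 \left(-3 + 80\right)^{2} + 80^{2} \left(-3 + 7 \cdot 80\right)\right)}{\left(-3 + 80\right)^{2}} = -15583 - \frac{2 \left(- 2 \cdot 77^{2} + 6400 \left(-3 + 560\right)\right)}{5929} = -15583 - 2 \cdot \frac{1}{5929} \left(\left(-2\right) 5929 + 6400 \cdot 557\right) = -15583 - 2 \cdot \frac{1}{5929} \left(-11858 + 3564800\right) = -15583 - 2 \cdot \frac{1}{5929} \cdot 3552942 = -15583 - \frac{7105884}{5929} = - \frac{99497491}{5929}$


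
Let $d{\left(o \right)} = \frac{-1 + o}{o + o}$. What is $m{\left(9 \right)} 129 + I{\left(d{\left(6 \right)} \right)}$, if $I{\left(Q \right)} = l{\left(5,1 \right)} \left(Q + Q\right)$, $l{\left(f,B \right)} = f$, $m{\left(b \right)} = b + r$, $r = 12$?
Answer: $\frac{16279}{6} \approx 2713.2$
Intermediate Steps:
$m{\left(b \right)} = 12 + b$ ($m{\left(b \right)} = b + 12 = 12 + b$)
$d{\left(o \right)} = \frac{-1 + o}{2 o}$
$I{\left(Q \right)} = 10 Q$ ($I{\left(Q \right)} = 5 \left(Q + Q\right) = 5 \cdot 2 Q = 10 Q$)
$m{\left(9 \right)} 129 + I{\left(d{\left(6 \right)} \right)} = \left(12 + 9\right) 129 + 10 \frac{-1 + 6}{2 \cdot 6} = 21 \cdot 129 + 10 \cdot \frac{1}{2} \cdot \frac{1}{6} \cdot 5 = 2709 + 10 \cdot \frac{5}{12} = 2709 + \frac{25}{6} = \frac{16279}{6}$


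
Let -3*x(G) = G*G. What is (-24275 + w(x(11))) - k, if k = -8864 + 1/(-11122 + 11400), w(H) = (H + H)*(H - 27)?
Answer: -24968579/2502 ≈ -9979.5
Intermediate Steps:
x(G) = -G**2/3 (x(G) = -G*G/3 = -G**2/3)
w(H) = 2*H*(-27 + H) (w(H) = (2*H)*(-27 + H) = 2*H*(-27 + H))
k = -2464191/278 (k = -8864 + 1/278 = -2464191/278 ≈ -8864.0)
(-24275 + w(x(11))) - k = (-24275 + 2*(-1/3*11**2)*(-27 - 1/3*11**2)) - 1*(-2464191/278) = (-24275 + 2*(-1/3*121)*(-27 - 1/3*121)) + 2464191/278 = (-24275 + 2*(-121/3)*(-27 - 121/3)) + 2464191/278 = (-24275 + 2*(-121/3)*(-202/3)) + 2464191/278 = (-24275 + 48884/9) + 2464191/278 = -169591/9 + 2464191/278 = -24968579/2502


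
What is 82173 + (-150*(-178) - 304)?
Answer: 108569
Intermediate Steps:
82173 + (-150*(-178) - 304) = 82173 + (26700 - 304) = 82173 + 26396 = 108569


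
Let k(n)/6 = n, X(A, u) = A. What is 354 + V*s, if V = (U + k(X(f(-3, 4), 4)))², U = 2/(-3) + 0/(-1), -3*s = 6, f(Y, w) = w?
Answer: -6614/9 ≈ -734.89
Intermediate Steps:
s = -2 (s = -⅓*6 = -2)
k(n) = 6*n
U = -⅔ (U = 2*(-⅓) + 0*(-1) = -⅔ + 0 = -⅔ ≈ -0.66667)
V = 4900/9 (V = (-⅔ + 6*4)² = (-⅔ + 24)² = (70/3)² = 4900/9 ≈ 544.44)
354 + V*s = 354 + (4900/9)*(-2) = 354 - 9800/9 = -6614/9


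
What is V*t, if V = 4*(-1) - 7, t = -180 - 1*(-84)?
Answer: 1056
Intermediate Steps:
t = -96 (t = -180 + 84 = -96)
V = -11 (V = -4 - 7 = -11)
V*t = -11*(-96) = 1056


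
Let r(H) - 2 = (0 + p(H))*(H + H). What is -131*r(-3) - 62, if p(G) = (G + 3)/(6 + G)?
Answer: -324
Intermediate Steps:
p(G) = (3 + G)/(6 + G)
r(H) = 2 + 2*H*(3 + H)/(6 + H) (r(H) = 2 + (0 + (3 + H)/(6 + H))*(H + H) = 2 + ((3 + H)/(6 + H))*(2*H) = 2 + 2*H*(3 + H)/(6 + H))
-131*r(-3) - 62 = -262*(6 + (-3)**2 + 4*(-3))/(6 - 3) - 62 = -262*(6 + 9 - 12)/3 - 62 = -262*3/3 - 62 = -131*2 - 62 = -262 - 62 = -324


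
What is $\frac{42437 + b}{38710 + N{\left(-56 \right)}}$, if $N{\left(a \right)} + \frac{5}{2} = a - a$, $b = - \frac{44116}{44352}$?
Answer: $\frac{470530427}{429188760} \approx 1.0963$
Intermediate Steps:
$b = - \frac{11029}{11088}$ ($b = \left(-44116\right) \frac{1}{44352} = - \frac{11029}{11088} \approx -0.99468$)
$N{\left(a \right)} = - \frac{5}{2}$ ($N{\left(a \right)} = - \frac{5}{2} + \left(a - a\right) = - \frac{5}{2} + 0 = - \frac{5}{2}$)
$\frac{42437 + b}{38710 + N{\left(-56 \right)}} = \frac{42437 - \frac{11029}{11088}}{38710 - \frac{5}{2}} = \frac{470530427}{11088 \cdot \frac{77415}{2}} = \frac{470530427}{11088} \cdot \frac{2}{77415} = \frac{470530427}{429188760}$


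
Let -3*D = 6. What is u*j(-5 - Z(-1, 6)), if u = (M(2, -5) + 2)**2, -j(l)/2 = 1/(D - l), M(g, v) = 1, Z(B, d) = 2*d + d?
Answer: -6/7 ≈ -0.85714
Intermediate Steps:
D = -2 (D = -1/3*6 = -2)
Z(B, d) = 3*d
j(l) = -2/(-2 - l)
u = 9 (u = (1 + 2)**2 = 3**2 = 9)
u*j(-5 - Z(-1, 6)) = 9*(2/(2 + (-5 - 3*6))) = 9*(2/(2 + (-5 - 1*18))) = 9*(2/(2 + (-5 - 18))) = 9*(2/(2 - 23)) = 9*(2/(-21)) = 9*(2*(-1/21)) = 9*(-2/21) = -6/7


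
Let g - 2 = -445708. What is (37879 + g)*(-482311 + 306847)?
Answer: 71558956728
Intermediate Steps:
g = -445706 (g = 2 - 445708 = -445706)
(37879 + g)*(-482311 + 306847) = (37879 - 445706)*(-482311 + 306847) = -407827*(-175464) = 71558956728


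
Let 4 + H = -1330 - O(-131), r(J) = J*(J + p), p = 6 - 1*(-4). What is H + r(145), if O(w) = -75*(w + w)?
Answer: 1491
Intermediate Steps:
p = 10 (p = 6 + 4 = 10)
O(w) = -150*w
r(J) = J*(10 + J) (r(J) = J*(J + 10) = J*(10 + J))
H = -20984 (H = -4 + (-1330 - (-150)*(-131)) = -4 + (-1330 - 1*19650) = -4 + (-1330 - 19650) = -4 - 20980 = -20984)
H + r(145) = -20984 + 145*(10 + 145) = -20984 + 145*155 = -20984 + 22475 = 1491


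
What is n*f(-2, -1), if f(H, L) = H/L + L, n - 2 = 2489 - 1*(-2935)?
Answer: 5426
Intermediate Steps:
n = 5426 (n = 2 + (2489 - 1*(-2935)) = 2 + (2489 + 2935) = 2 + 5424 = 5426)
f(H, L) = L + H/L (f(H, L) = H/L + L = L + H/L)
n*f(-2, -1) = 5426*(-1 - 2/(-1)) = 5426*(-1 - 2*(-1)) = 5426*(-1 + 2) = 5426*1 = 5426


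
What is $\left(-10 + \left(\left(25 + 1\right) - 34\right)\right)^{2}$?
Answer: $324$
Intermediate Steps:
$\left(-10 + \left(\left(25 + 1\right) - 34\right)\right)^{2} = \left(-10 + \left(26 - 34\right)\right)^{2} = \left(-10 - 8\right)^{2} = \left(-18\right)^{2} = 324$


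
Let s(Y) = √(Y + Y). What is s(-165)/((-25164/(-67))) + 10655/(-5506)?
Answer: -10655/5506 + 67*I*√330/25164 ≈ -1.9352 + 0.048367*I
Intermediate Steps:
s(Y) = √2*√Y (s(Y) = √(2*Y) = √2*√Y)
s(-165)/((-25164/(-67))) + 10655/(-5506) = (√2*√(-165))/((-25164/(-67))) + 10655/(-5506) = (√2*(I*√165))/((-25164*(-1)/67)) + 10655*(-1/5506) = (I*√330)/((-466*(-54/67))) - 10655/5506 = (I*√330)/(25164/67) - 10655/5506 = (I*√330)*(67/25164) - 10655/5506 = 67*I*√330/25164 - 10655/5506 = -10655/5506 + 67*I*√330/25164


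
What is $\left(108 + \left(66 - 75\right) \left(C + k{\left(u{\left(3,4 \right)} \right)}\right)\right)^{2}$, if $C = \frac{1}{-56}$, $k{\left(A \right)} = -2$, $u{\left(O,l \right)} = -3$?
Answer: $\frac{49914225}{3136} \approx 15917.0$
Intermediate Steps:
$C = - \frac{1}{56} \approx -0.017857$
$\left(108 + \left(66 - 75\right) \left(C + k{\left(u{\left(3,4 \right)} \right)}\right)\right)^{2} = \left(108 + \left(66 - 75\right) \left(- \frac{1}{56} - 2\right)\right)^{2} = \left(108 - - \frac{1017}{56}\right)^{2} = \left(108 + \frac{1017}{56}\right)^{2} = \left(\frac{7065}{56}\right)^{2} = \frac{49914225}{3136}$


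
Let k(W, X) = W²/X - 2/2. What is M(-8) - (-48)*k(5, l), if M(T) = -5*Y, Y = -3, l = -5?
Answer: -273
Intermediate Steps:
k(W, X) = -1 + W²/X (k(W, X) = W²/X - 2*½ = W²/X - 1 = -1 + W²/X)
M(T) = 15 (M(T) = -5*(-3) = 15)
M(-8) - (-48)*k(5, l) = 15 - (-48)*(5² - 1*(-5))/(-5) = 15 - (-48)*(-(25 + 5)/5) = 15 - (-48)*(-⅕*30) = 15 - (-48)*(-6) = 15 - 6*48 = 15 - 288 = -273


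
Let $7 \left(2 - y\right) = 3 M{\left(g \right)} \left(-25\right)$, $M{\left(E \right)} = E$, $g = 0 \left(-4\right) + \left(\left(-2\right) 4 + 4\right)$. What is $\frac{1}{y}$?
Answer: $- \frac{7}{286} \approx -0.024476$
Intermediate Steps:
$g = -4$ ($g = 0 + \left(-8 + 4\right) = 0 - 4 = -4$)
$y = - \frac{286}{7}$ ($y = 2 - \frac{3 \left(-4\right) \left(-25\right)}{7} = 2 - \frac{\left(-12\right) \left(-25\right)}{7} = 2 - \frac{300}{7} = - \frac{286}{7} \approx -40.857$)
$\frac{1}{y} = \frac{1}{- \frac{286}{7}} = - \frac{7}{286}$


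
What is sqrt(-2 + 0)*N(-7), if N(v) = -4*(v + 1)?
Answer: 24*I*sqrt(2) ≈ 33.941*I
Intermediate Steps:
N(v) = -4 - 4*v (N(v) = -4*(1 + v) = -4 - 4*v)
sqrt(-2 + 0)*N(-7) = sqrt(-2 + 0)*(-4 - 4*(-7)) = sqrt(-2)*(-4 + 28) = (I*sqrt(2))*24 = 24*I*sqrt(2)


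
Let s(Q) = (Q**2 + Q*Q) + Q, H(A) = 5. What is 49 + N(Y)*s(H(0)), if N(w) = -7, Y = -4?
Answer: -336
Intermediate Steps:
s(Q) = Q + 2*Q**2 (s(Q) = (Q**2 + Q**2) + Q = 2*Q**2 + Q = Q + 2*Q**2)
49 + N(Y)*s(H(0)) = 49 - 35*(1 + 2*5) = 49 - 35*(1 + 10) = 49 - 35*11 = 49 - 7*55 = 49 - 385 = -336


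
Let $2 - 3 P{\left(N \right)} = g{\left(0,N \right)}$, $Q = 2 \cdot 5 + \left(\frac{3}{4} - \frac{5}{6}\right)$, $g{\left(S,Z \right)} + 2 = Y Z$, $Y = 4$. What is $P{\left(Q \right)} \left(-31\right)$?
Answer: $\frac{3317}{9} \approx 368.56$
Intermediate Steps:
$g{\left(S,Z \right)} = -2 + 4 Z$
$Q = \frac{119}{12}$ ($Q = 10 + \left(3 \cdot \frac{1}{4} - \frac{5}{6}\right) = 10 + \left(\frac{3}{4} - \frac{5}{6}\right) = 10 - \frac{1}{12} = \frac{119}{12} \approx 9.9167$)
$P{\left(N \right)} = \frac{4}{3} - \frac{4 N}{3}$ ($P{\left(N \right)} = \frac{2}{3} - \frac{-2 + 4 N}{3} = \frac{2}{3} - \left(- \frac{2}{3} + \frac{4 N}{3}\right) = \frac{4}{3} - \frac{4 N}{3}$)
$P{\left(Q \right)} \left(-31\right) = \left(\frac{4}{3} - \frac{119}{9}\right) \left(-31\right) = \left(- \frac{107}{9}\right) \left(-31\right) = \frac{3317}{9}$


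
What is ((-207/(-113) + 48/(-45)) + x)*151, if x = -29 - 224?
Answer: -64558238/1695 ≈ -38087.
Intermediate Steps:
x = -253
((-207/(-113) + 48/(-45)) + x)*151 = ((-207/(-113) + 48/(-45)) - 253)*151 = ((-207*(-1/113) + 48*(-1/45)) - 253)*151 = ((207/113 - 16/15) - 253)*151 = (1297/1695 - 253)*151 = -427538/1695*151 = -64558238/1695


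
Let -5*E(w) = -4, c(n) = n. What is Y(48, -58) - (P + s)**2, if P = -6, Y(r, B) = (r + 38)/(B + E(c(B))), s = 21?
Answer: -32390/143 ≈ -226.50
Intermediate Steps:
E(w) = 4/5 (E(w) = -1/5*(-4) = 4/5)
Y(r, B) = (38 + r)/(4/5 + B) (Y(r, B) = (r + 38)/(B + 4/5) = (38 + r)/(4/5 + B))
Y(48, -58) - (P + s)**2 = 5*(38 + 48)/(4 + 5*(-58)) - (-6 + 21)**2 = 5*86/(4 - 290) - 1*15**2 = 5*86/(-286) - 1*225 = 5*(-1/286)*86 - 225 = -215/143 - 225 = -32390/143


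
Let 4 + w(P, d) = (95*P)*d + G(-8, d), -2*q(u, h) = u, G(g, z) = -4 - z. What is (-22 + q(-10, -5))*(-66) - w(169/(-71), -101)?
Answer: -1548496/71 ≈ -21810.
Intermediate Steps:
q(u, h) = -u/2
w(P, d) = -8 - d + 95*P*d (w(P, d) = -4 + ((95*P)*d + (-4 - d)) = -4 + (95*P*d + (-4 - d)) = -4 + (-4 - d + 95*P*d) = -8 - d + 95*P*d)
(-22 + q(-10, -5))*(-66) - w(169/(-71), -101) = (-22 - 1/2*(-10))*(-66) - (-8 - 1*(-101) + 95*(169/(-71))*(-101)) = (-22 + 5)*(-66) - (-8 + 101 + 95*(169*(-1/71))*(-101)) = -17*(-66) - (-8 + 101 + 95*(-169/71)*(-101)) = 1122 - (-8 + 101 + 1621555/71) = 1122 - 1*1628158/71 = 1122 - 1628158/71 = -1548496/71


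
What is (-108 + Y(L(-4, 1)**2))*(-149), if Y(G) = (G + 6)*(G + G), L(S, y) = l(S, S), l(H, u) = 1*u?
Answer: -88804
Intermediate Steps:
l(H, u) = u
L(S, y) = S
Y(G) = 2*G*(6 + G) (Y(G) = (6 + G)*(2*G) = 2*G*(6 + G))
(-108 + Y(L(-4, 1)**2))*(-149) = (-108 + 2*(-4)**2*(6 + (-4)**2))*(-149) = (-108 + 2*16*(6 + 16))*(-149) = (-108 + 2*16*22)*(-149) = (-108 + 704)*(-149) = 596*(-149) = -88804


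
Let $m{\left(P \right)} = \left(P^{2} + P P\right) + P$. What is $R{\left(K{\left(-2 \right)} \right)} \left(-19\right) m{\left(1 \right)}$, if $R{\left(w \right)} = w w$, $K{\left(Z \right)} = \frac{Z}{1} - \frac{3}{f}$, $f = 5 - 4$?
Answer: $-1425$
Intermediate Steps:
$f = 1$
$K{\left(Z \right)} = -3 + Z$ ($K{\left(Z \right)} = \frac{Z}{1} - \frac{3}{1} = Z 1 - 3 = Z - 3 = -3 + Z$)
$R{\left(w \right)} = w^{2}$
$m{\left(P \right)} = P + 2 P^{2}$ ($m{\left(P \right)} = \left(P^{2} + P^{2}\right) + P = 2 P^{2} + P = P + 2 P^{2}$)
$R{\left(K{\left(-2 \right)} \right)} \left(-19\right) m{\left(1 \right)} = \left(-3 - 2\right)^{2} \left(-19\right) 1 \left(1 + 2 \cdot 1\right) = \left(-5\right)^{2} \left(-19\right) 1 \left(1 + 2\right) = 25 \left(-19\right) 1 \cdot 3 = \left(-475\right) 3 = -1425$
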